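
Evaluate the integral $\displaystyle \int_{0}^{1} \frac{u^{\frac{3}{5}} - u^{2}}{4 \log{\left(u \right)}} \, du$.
$\log{\left(\frac{30^{\frac{3}{4}}}{15} \right)}$

Consider the one-parameter family: let $I(a) = \int_{0}^{1} \frac{- u^{2} + u^{a}}{4 \log{\left(u \right)}} \, du$.

Since $\dfrac{\partial}{\partial a}\,u^{a} = u^{a} \ln u$, the $\ln u$ in the denominator cancels and
$$\frac{dI}{da} = \int_{0}^{1} \frac{1}{4} u^{a} \, du = \frac{1}{4} \left[\frac{u^{a+1}}{a+1}\right]_0^1 = \frac{1}{4 \left(a + 1\right)}.$$

Integrating with respect to $a$ gives $I(a) = \frac{\log{\left(a + 1 \right)}}{4} - \frac{\log{\left(3 \right)}}{4} + C$.

At $a = 2$ the integrand is identically $0$, so $I(2) = 0$. The closed form gives $0$, hence $C = 0$.

Setting $a = \frac{3}{5}$:
$$I = \log{\left(\frac{30^{\frac{3}{4}}}{15} \right)}.$$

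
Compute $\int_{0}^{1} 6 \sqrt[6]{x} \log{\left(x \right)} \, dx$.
$- \frac{216}{49}$

Start from the elementary integral
$$J(a) = \int_{0}^{1} 6 x^{a} \, dx = \frac{6}{a + 1}.$$

Differentiating under the integral sign brings down a factor of $\ln x$:
$$\frac{dJ}{da} = \int_{0}^{1} 6 x^{a} \log{\left(x \right)} \, dx = - \frac{6}{\left(a + 1\right)^{2}}.$$

The integral on the left is $I$, so $I = - \frac{6}{\left(a + 1\right)^{2}}$.

Setting $a = \frac{1}{6}$:
$$I = - \frac{216}{49}.$$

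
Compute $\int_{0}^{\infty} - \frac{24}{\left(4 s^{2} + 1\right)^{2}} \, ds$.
$- 3 \pi$

Begin with the known result
$$J(a) = \int_{0}^{\infty} - \frac{3}{2 \left(a^{2} + s^{2}\right)} \, ds = - \frac{3 \pi}{4 a}.$$

Differentiating under the integral sign with respect to $a$,
$$\frac{dJ}{da} = \int_{0}^{\infty} \frac{3 a}{\left(a^{2} + s^{2}\right)^{2}} \, ds = \frac{3 \pi}{4 a^{2}},$$
so $\int_{0}^{\infty} - \frac{3}{2 \left(a^{2} + s^{2}\right)^{2}} \, ds = - \frac{3 \pi}{8 a^{3}}$.

Setting $a = \frac{1}{2}$:
$$I = - 3 \pi.$$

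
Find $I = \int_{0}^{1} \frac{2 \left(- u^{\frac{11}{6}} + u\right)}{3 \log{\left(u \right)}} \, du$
$\log{\left(\frac{2 \sqrt[3]{306}}{17} \right)}$

Replace the exponent $1$ by a parameter $a$: let $I(a) = \int_{0}^{1} \frac{2 \left(- u^{\frac{11}{6}} + u^{a}\right)}{3 \log{\left(u \right)}} \, du$.

Since $\dfrac{\partial}{\partial a}\,u^{a} = u^{a} \ln u$, the $\ln u$ in the denominator cancels and
$$\frac{dI}{da} = \int_{0}^{1} \frac{2}{3} u^{a} \, du = \frac{2}{3} \left[\frac{u^{a+1}}{a+1}\right]_0^1 = \frac{2}{3 \left(a + 1\right)}.$$

Integrating with respect to $a$ gives $I(a) = \log{\left(\frac{\sqrt[3]{17} \cdot 6^{\frac{2}{3}} \left(a + 1\right)^{\frac{2}{3}}}{17} \right)} + C$.

At $a = \frac{11}{6}$ the integrand is identically $0$, so $I(\frac{11}{6}) = 0$. The closed form gives $0$, hence $C = 0$.

Setting $a = 1$:
$$I = \log{\left(\frac{2 \sqrt[3]{306}}{17} \right)}.$$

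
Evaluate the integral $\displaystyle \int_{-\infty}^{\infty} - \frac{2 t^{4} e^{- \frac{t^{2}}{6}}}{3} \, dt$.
$- 18 \sqrt{6} \sqrt{\pi}$

Consider the simpler parametrised integral
$$J(a) = \int_{-\infty}^{\infty} - \frac{2 e^{- a t^{2}}}{3} \, dt = - \frac{2 \sqrt{\pi}}{3 \sqrt{a}}.$$

Differentiating under the integral sign brings down a factor of $(-t^2)$:
$$\frac{dJ}{da} = \int_{-\infty}^{\infty} \frac{2 t^{2} e^{- a t^{2}}}{3} \, dt = \frac{\sqrt{\pi}}{3 a^{\frac{3}{2}}}.$$

Repeating twice in total — each differentiation brings down another $(-t^2)$ — gives
$$\frac{d^{2}J}{da^{2}} = \int_{-\infty}^{\infty} - \frac{2 t^{4} e^{- a t^{2}}}{3} \, dt = - \frac{\sqrt{\pi}}{2 a^{\frac{5}{2}}},$$
and the integrand here is exactly the target integrand, so $I = - \frac{\sqrt{\pi}}{2 a^{\frac{5}{2}}}$.

Setting $a = \frac{1}{6}$:
$$I = - 18 \sqrt{6} \sqrt{\pi}.$$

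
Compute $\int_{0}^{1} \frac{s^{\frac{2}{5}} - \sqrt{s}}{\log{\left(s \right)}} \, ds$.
$- \log{\left(15 \right)} + \log{\left(14 \right)}$

Introduce a parameter $a$ in the exponent: let $I(a) = \int_{0}^{1} \frac{s^{\frac{2}{5}} - s^{a}}{\log{\left(s \right)}} \, ds$.

Since $\dfrac{\partial}{\partial a}\,s^{a} = s^{a} \ln s$, the $\ln s$ in the denominator cancels and
$$\frac{dI}{da} = \int_{0}^{1} -1 s^{a} \, ds = -1 \left[\frac{s^{a+1}}{a+1}\right]_0^1 = - \frac{1}{a + 1}.$$

Integrating with respect to $a$ gives $I(a) = - \log{\left(\frac{5 a}{7} + \frac{5}{7} \right)} + C$.

At $a = \frac{2}{5}$ the integrand is identically $0$, so $I(\frac{2}{5}) = 0$. The closed form gives $0$, hence $C = 0$.

Setting $a = \frac{1}{2}$:
$$I = - \log{\left(15 \right)} + \log{\left(14 \right)}.$$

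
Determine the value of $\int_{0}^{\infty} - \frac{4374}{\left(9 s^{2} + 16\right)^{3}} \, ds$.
$- \frac{2187 \pi}{8192}$

Recall the elementary integral
$$J(a) = \int_{0}^{\infty} - \frac{6}{a^{2} + s^{2}} \, ds = - \frac{3 \pi}{a}.$$

Differentiating under the integral sign with respect to $a$,
$$\frac{dJ}{da} = \int_{0}^{\infty} \frac{12 a}{\left(a^{2} + s^{2}\right)^{2}} \, ds = \frac{3 \pi}{a^{2}},$$
so $\int_{0}^{\infty} - \frac{6}{\left(a^{2} + s^{2}\right)^{2}} \, ds = - \frac{3 \pi}{2 a^{3}}$.

Repeating — each differentiation of $1/(s^2+a^2)^j$ produces $-2ja/(s^2+a^2)^{j+1}$ — and dividing through by $-2ja$ at each step yields, after $2$ differentiations in total,
$$\int_{0}^{\infty} - \frac{6}{\left(a^{2} + s^{2}\right)^{3}} \, ds = - \frac{9 \pi}{8 a^{5}}.$$

Setting $a = \frac{4}{3}$:
$$I = - \frac{2187 \pi}{8192}.$$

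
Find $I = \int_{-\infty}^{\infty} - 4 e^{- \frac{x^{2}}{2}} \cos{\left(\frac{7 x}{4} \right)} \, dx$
$- \frac{4 \sqrt{2} \sqrt{\pi}}{e^{\frac{49}{32}}}$

Let $b$ denote the cosine frequency and define $I(b) = \int_{-\infty}^{\infty} - 4 e^{- \frac{x^{2}}{2}} \cos{\left(b x \right)} \, dx$.

Differentiating under the integral sign,
$$I'(b) = \int_{-\infty}^{\infty} 4 x e^{- \frac{x^{2}}{2}} \sin{\left(b x \right)} \, dx.$$

Integrate $\int_{-\infty}^{\infty} x \sin(b x)\, e^{- \frac{x^{2}}{2}}\, dx$ by parts with $u = \sin(b x)$ and $dv = x\, e^{- \frac{x^{2}}{2}}\, dx$, giving $v = - e^{- \frac{x^{2}}{2}}$. The boundary term vanishes and
$$\int_{-\infty}^{\infty} x \sin(b x)\, e^{- \frac{x^{2}}{2}}\, dx = b \int_{-\infty}^{\infty} \cos(b x)\, e^{- \frac{x^{2}}{2}}\, dx,$$
so $I'(b) = - b\, I(b)$.

This is a separable first-order ODE; solving with the initial condition $I(0) = \int_{-\infty}^{\infty} - 4 e^{- \frac{x^{2}}{2}}\,dx = - 4 \sqrt{2} \sqrt{\pi}$ gives
$$I(b) = - 4 \sqrt{2} \sqrt{\pi} e^{- \frac{b^{2}}{2}}.$$

Setting $b = \frac{7}{4}$:
$$I = - \frac{4 \sqrt{2} \sqrt{\pi}}{e^{\frac{49}{32}}}.$$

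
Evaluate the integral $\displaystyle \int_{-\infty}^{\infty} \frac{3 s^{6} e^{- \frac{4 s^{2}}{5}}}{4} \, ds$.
$\frac{5625 \sqrt{5} \sqrt{\pi}}{4096}$

Start from the elementary integral
$$J(a) = \int_{-\infty}^{\infty} \frac{3 e^{- a s^{2}}}{4} \, ds = \frac{3 \sqrt{\pi}}{4 \sqrt{a}}.$$

Differentiating under the integral sign brings down a factor of $(-s^2)$:
$$\frac{dJ}{da} = \int_{-\infty}^{\infty} - \frac{3 s^{2} e^{- a s^{2}}}{4} \, ds = - \frac{3 \sqrt{\pi}}{8 a^{\frac{3}{2}}}.$$

Repeating $3$ times in total — each differentiation brings down another $(-s^2)$ — gives
$$\frac{d^{3}J}{da^{3}} = \int_{-\infty}^{\infty} - \frac{3 s^{6} e^{- a s^{2}}}{4} \, ds = - \frac{45 \sqrt{\pi}}{32 a^{\frac{7}{2}}},$$
and the integrand here is $(-1)^{3}$ times the target integrand, so $I = (-1)^{3}\,\frac{d^{3}J}{da^{3}} = \frac{45 \sqrt{\pi}}{32 a^{\frac{7}{2}}}$.

Setting $a = \frac{4}{5}$:
$$I = \frac{5625 \sqrt{5} \sqrt{\pi}}{4096}.$$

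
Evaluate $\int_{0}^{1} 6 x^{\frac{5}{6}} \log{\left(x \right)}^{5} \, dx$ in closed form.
$- \frac{33592320}{1771561}$

Consider the simpler parametrised integral
$$J(a) = \int_{0}^{1} 6 x^{a} \, dx = \frac{6}{a + 1}.$$

Differentiating under the integral sign brings down a factor of $\ln x$:
$$\frac{dJ}{da} = \int_{0}^{1} 6 x^{a} \log{\left(x \right)} \, dx = - \frac{6}{\left(a + 1\right)^{2}}.$$

Repeating $5$ times in total — each differentiation brings down another $\ln x$ — gives
$$\frac{d^{5}J}{da^{5}} = \int_{0}^{1} 6 x^{a} \log{\left(x \right)}^{5} \, dx = - \frac{720}{\left(a + 1\right)^{6}},$$
and the integrand here is exactly the target integrand, so $I = - \frac{720}{\left(a + 1\right)^{6}}$.

Setting $a = \frac{5}{6}$:
$$I = - \frac{33592320}{1771561}.$$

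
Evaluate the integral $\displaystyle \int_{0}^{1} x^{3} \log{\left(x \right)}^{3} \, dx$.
$- \frac{3}{128}$

Consider the simpler parametrised integral
$$J(a) = \int_{0}^{1} x^{a} \, dx = \frac{1}{a + 1}.$$

Differentiating under the integral sign brings down a factor of $\ln x$:
$$\frac{dJ}{da} = \int_{0}^{1} x^{a} \log{\left(x \right)} \, dx = - \frac{1}{\left(a + 1\right)^{2}}.$$

Repeating $3$ times in total — each differentiation brings down another $\ln x$ — gives
$$\frac{d^{3}J}{da^{3}} = \int_{0}^{1} x^{a} \log{\left(x \right)}^{3} \, dx = - \frac{6}{\left(a + 1\right)^{4}},$$
and the integrand here is exactly the target integrand, so $I = - \frac{6}{\left(a + 1\right)^{4}}$.

Setting $a = 3$:
$$I = - \frac{3}{128}.$$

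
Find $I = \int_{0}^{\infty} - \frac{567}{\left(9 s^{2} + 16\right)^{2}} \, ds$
$- \frac{189 \pi}{256}$

Begin with the known result
$$J(a) = \int_{0}^{\infty} - \frac{7}{a^{2} + s^{2}} \, ds = - \frac{7 \pi}{2 a}.$$

Differentiating under the integral sign with respect to $a$,
$$\frac{dJ}{da} = \int_{0}^{\infty} \frac{14 a}{\left(a^{2} + s^{2}\right)^{2}} \, ds = \frac{7 \pi}{2 a^{2}},$$
so $\int_{0}^{\infty} - \frac{7}{\left(a^{2} + s^{2}\right)^{2}} \, ds = - \frac{7 \pi}{4 a^{3}}$.

Setting $a = \frac{4}{3}$:
$$I = - \frac{189 \pi}{256}.$$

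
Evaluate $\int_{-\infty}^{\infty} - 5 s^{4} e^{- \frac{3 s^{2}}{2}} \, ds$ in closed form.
$- \frac{5 \sqrt{6} \sqrt{\pi}}{9}$

Begin with the known integral
$$J(a) = \int_{-\infty}^{\infty} - 5 e^{- a s^{2}} \, ds = - \frac{5 \sqrt{\pi}}{\sqrt{a}}.$$

Differentiating under the integral sign brings down a factor of $(-s^2)$:
$$\frac{dJ}{da} = \int_{-\infty}^{\infty} 5 s^{2} e^{- a s^{2}} \, ds = \frac{5 \sqrt{\pi}}{2 a^{\frac{3}{2}}}.$$

Repeating twice in total — each differentiation brings down another $(-s^2)$ — gives
$$\frac{d^{2}J}{da^{2}} = \int_{-\infty}^{\infty} - 5 s^{4} e^{- a s^{2}} \, ds = - \frac{15 \sqrt{\pi}}{4 a^{\frac{5}{2}}},$$
and the integrand here is exactly the target integrand, so $I = - \frac{15 \sqrt{\pi}}{4 a^{\frac{5}{2}}}$.

Setting $a = \frac{3}{2}$:
$$I = - \frac{5 \sqrt{6} \sqrt{\pi}}{9}.$$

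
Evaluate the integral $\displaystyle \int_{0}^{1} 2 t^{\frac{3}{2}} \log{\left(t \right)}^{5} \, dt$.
$- \frac{3072}{3125}$

Start from the elementary integral
$$J(a) = \int_{0}^{1} 2 t^{a} \, dt = \frac{2}{a + 1}.$$

Differentiating under the integral sign brings down a factor of $\ln t$:
$$\frac{dJ}{da} = \int_{0}^{1} 2 t^{a} \log{\left(t \right)} \, dt = - \frac{2}{\left(a + 1\right)^{2}}.$$

Repeating $5$ times in total — each differentiation brings down another $\ln t$ — gives
$$\frac{d^{5}J}{da^{5}} = \int_{0}^{1} 2 t^{a} \log{\left(t \right)}^{5} \, dt = - \frac{240}{\left(a + 1\right)^{6}},$$
and the integrand here is exactly the target integrand, so $I = - \frac{240}{\left(a + 1\right)^{6}}$.

Setting $a = \frac{3}{2}$:
$$I = - \frac{3072}{3125}.$$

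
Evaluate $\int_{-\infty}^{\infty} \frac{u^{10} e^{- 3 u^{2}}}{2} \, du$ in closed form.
$\frac{35 \sqrt{3} \sqrt{\pi}}{1728}$

Consider the simpler parametrised integral
$$J(a) = \int_{-\infty}^{\infty} \frac{e^{- a u^{2}}}{2} \, du = \frac{\sqrt{\pi}}{2 \sqrt{a}}.$$

Differentiating under the integral sign brings down a factor of $(-u^2)$:
$$\frac{dJ}{da} = \int_{-\infty}^{\infty} - \frac{u^{2} e^{- a u^{2}}}{2} \, du = - \frac{\sqrt{\pi}}{4 a^{\frac{3}{2}}}.$$

Repeating $5$ times in total — each differentiation brings down another $(-u^2)$ — gives
$$\frac{d^{5}J}{da^{5}} = \int_{-\infty}^{\infty} - \frac{u^{10} e^{- a u^{2}}}{2} \, du = - \frac{945 \sqrt{\pi}}{64 a^{\frac{11}{2}}},$$
and the integrand here is $(-1)^{5}$ times the target integrand, so $I = (-1)^{5}\,\frac{d^{5}J}{da^{5}} = \frac{945 \sqrt{\pi}}{64 a^{\frac{11}{2}}}$.

Setting $a = 3$:
$$I = \frac{35 \sqrt{3} \sqrt{\pi}}{1728}.$$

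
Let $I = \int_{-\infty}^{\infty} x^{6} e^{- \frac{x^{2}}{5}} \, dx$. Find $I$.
$\frac{1875 \sqrt{5} \sqrt{\pi}}{8}$

Begin with the known integral
$$J(a) = \int_{-\infty}^{\infty} e^{- a x^{2}} \, dx = \frac{\sqrt{\pi}}{\sqrt{a}}.$$

Differentiating under the integral sign brings down a factor of $(-x^2)$:
$$\frac{dJ}{da} = \int_{-\infty}^{\infty} - x^{2} e^{- a x^{2}} \, dx = - \frac{\sqrt{\pi}}{2 a^{\frac{3}{2}}}.$$

Repeating $3$ times in total — each differentiation brings down another $(-x^2)$ — gives
$$\frac{d^{3}J}{da^{3}} = \int_{-\infty}^{\infty} - x^{6} e^{- a x^{2}} \, dx = - \frac{15 \sqrt{\pi}}{8 a^{\frac{7}{2}}},$$
and the integrand here is $(-1)^{3}$ times the target integrand, so $I = (-1)^{3}\,\frac{d^{3}J}{da^{3}} = \frac{15 \sqrt{\pi}}{8 a^{\frac{7}{2}}}$.

Setting $a = \frac{1}{5}$:
$$I = \frac{1875 \sqrt{5} \sqrt{\pi}}{8}.$$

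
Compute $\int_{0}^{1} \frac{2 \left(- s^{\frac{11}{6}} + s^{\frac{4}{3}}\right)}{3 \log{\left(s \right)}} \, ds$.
$- \frac{2 \log{\left(17 \right)}}{3} + \frac{2 \log{\left(14 \right)}}{3}$

Replace the exponent $\frac{4}{3}$ by a parameter $a$: let $I(a) = \int_{0}^{1} \frac{2 \left(- s^{\frac{11}{6}} + s^{a}\right)}{3 \log{\left(s \right)}} \, ds$.

Since $\dfrac{\partial}{\partial a}\,s^{a} = s^{a} \ln s$, the $\ln s$ in the denominator cancels and
$$\frac{dI}{da} = \int_{0}^{1} \frac{2}{3} s^{a} \, ds = \frac{2}{3} \left[\frac{s^{a+1}}{a+1}\right]_0^1 = \frac{2}{3 \left(a + 1\right)}.$$

Integrating with respect to $a$ gives $I(a) = \log{\left(\frac{\sqrt[3]{17} \cdot 6^{\frac{2}{3}} \left(a + 1\right)^{\frac{2}{3}}}{17} \right)} + C$.

At $a = \frac{11}{6}$ the integrand is identically $0$, so $I(\frac{11}{6}) = 0$. The closed form gives $0$, hence $C = 0$.

Setting $a = \frac{4}{3}$:
$$I = - \frac{2 \log{\left(17 \right)}}{3} + \frac{2 \log{\left(14 \right)}}{3}.$$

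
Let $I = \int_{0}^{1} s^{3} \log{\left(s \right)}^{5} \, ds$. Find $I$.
$- \frac{15}{512}$

Start from the elementary integral
$$J(a) = \int_{0}^{1} s^{a} \, ds = \frac{1}{a + 1}.$$

Differentiating under the integral sign brings down a factor of $\ln s$:
$$\frac{dJ}{da} = \int_{0}^{1} s^{a} \log{\left(s \right)} \, ds = - \frac{1}{\left(a + 1\right)^{2}}.$$

Repeating $5$ times in total — each differentiation brings down another $\ln s$ — gives
$$\frac{d^{5}J}{da^{5}} = \int_{0}^{1} s^{a} \log{\left(s \right)}^{5} \, ds = - \frac{120}{\left(a + 1\right)^{6}},$$
and the integrand here is exactly the target integrand, so $I = - \frac{120}{\left(a + 1\right)^{6}}$.

Setting $a = 3$:
$$I = - \frac{15}{512}.$$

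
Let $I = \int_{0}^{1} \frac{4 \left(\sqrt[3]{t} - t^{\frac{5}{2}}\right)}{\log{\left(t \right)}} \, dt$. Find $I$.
$- \log{\left(\frac{194481}{4096} \right)}$

Introduce a parameter $a$ in the exponent: let $I(a) = \int_{0}^{1} \frac{4 \left(\sqrt[3]{t} - t^{a}\right)}{\log{\left(t \right)}} \, dt$.

Since $\dfrac{\partial}{\partial a}\,t^{a} = t^{a} \ln t$, the $\ln t$ in the denominator cancels and
$$\frac{dI}{da} = \int_{0}^{1} -4 t^{a} \, dt = -4 \left[\frac{t^{a+1}}{a+1}\right]_0^1 = - \frac{4}{a + 1}.$$

Integrating with respect to $a$ gives $I(a) = - \log{\left(\frac{81 \left(a + 1\right)^{4}}{256} \right)} + C$.

At $a = \frac{1}{3}$ the integrand is identically $0$, so $I(\frac{1}{3}) = 0$. The closed form gives $0$, hence $C = 0$.

Setting $a = \frac{5}{2}$:
$$I = - \log{\left(\frac{194481}{4096} \right)}.$$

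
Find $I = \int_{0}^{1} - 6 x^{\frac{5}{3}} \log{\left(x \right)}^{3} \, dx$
$\frac{729}{1024}$

Begin with the known integral
$$J(a) = \int_{0}^{1} - 6 x^{a} \, dx = - \frac{6}{a + 1}.$$

Differentiating under the integral sign brings down a factor of $\ln x$:
$$\frac{dJ}{da} = \int_{0}^{1} - 6 x^{a} \log{\left(x \right)} \, dx = \frac{6}{\left(a + 1\right)^{2}}.$$

Repeating $3$ times in total — each differentiation brings down another $\ln x$ — gives
$$\frac{d^{3}J}{da^{3}} = \int_{0}^{1} - 6 x^{a} \log{\left(x \right)}^{3} \, dx = \frac{36}{\left(a + 1\right)^{4}},$$
and the integrand here is exactly the target integrand, so $I = \frac{36}{\left(a + 1\right)^{4}}$.

Setting $a = \frac{5}{3}$:
$$I = \frac{729}{1024}.$$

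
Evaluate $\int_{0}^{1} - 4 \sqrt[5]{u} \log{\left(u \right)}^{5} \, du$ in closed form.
$\frac{78125}{486}$

Begin with the known integral
$$J(a) = \int_{0}^{1} - 4 u^{a} \, du = - \frac{4}{a + 1}.$$

Differentiating under the integral sign brings down a factor of $\ln u$:
$$\frac{dJ}{da} = \int_{0}^{1} - 4 u^{a} \log{\left(u \right)} \, du = \frac{4}{\left(a + 1\right)^{2}}.$$

Repeating $5$ times in total — each differentiation brings down another $\ln u$ — gives
$$\frac{d^{5}J}{da^{5}} = \int_{0}^{1} - 4 u^{a} \log{\left(u \right)}^{5} \, du = \frac{480}{\left(a + 1\right)^{6}},$$
and the integrand here is exactly the target integrand, so $I = \frac{480}{\left(a + 1\right)^{6}}$.

Setting $a = \frac{1}{5}$:
$$I = \frac{78125}{486}.$$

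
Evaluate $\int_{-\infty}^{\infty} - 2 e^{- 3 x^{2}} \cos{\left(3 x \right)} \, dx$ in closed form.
$- \frac{2 \sqrt{3} \sqrt{\pi}}{3 e^{\frac{3}{4}}}$

Define $I(b) = \int_{-\infty}^{\infty} - 2 e^{- 3 x^{2}} \cos{\left(b x \right)} \, dx$.

Differentiating under the integral sign,
$$I'(b) = \int_{-\infty}^{\infty} 2 x e^{- 3 x^{2}} \sin{\left(b x \right)} \, dx.$$

Integrate $\int_{-\infty}^{\infty} x \sin(b x)\, e^{- 3 x^{2}}\, dx$ by parts with $u = \sin(b x)$ and $dv = x\, e^{- 3 x^{2}}\, dx$, giving $v = - \frac{e^{- 3 x^{2}}}{6}$. The boundary term vanishes and
$$\int_{-\infty}^{\infty} x \sin(b x)\, e^{- 3 x^{2}}\, dx = \frac{b}{6} \int_{-\infty}^{\infty} \cos(b x)\, e^{- 3 x^{2}}\, dx,$$
so $I'(b) = - \frac{b}{6}\, I(b)$.

This is a separable first-order ODE; solving with the initial condition $I(0) = \int_{-\infty}^{\infty} - 2 e^{- 3 x^{2}}\,dx = - \frac{2 \sqrt{3} \sqrt{\pi}}{3}$ gives
$$I(b) = - \frac{2 \sqrt{3} \sqrt{\pi} e^{- \frac{b^{2}}{12}}}{3}.$$

Setting $b = 3$:
$$I = - \frac{2 \sqrt{3} \sqrt{\pi}}{3 e^{\frac{3}{4}}}.$$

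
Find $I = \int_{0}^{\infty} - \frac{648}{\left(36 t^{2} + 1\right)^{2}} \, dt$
$- 27 \pi$

Begin with the known result
$$J(a) = \int_{0}^{\infty} - \frac{1}{2 \left(a^{2} + t^{2}\right)} \, dt = - \frac{\pi}{4 a}.$$

Differentiating under the integral sign with respect to $a$,
$$\frac{dJ}{da} = \int_{0}^{\infty} \frac{a}{\left(a^{2} + t^{2}\right)^{2}} \, dt = \frac{\pi}{4 a^{2}},$$
so $\int_{0}^{\infty} - \frac{1}{2 \left(a^{2} + t^{2}\right)^{2}} \, dt = - \frac{\pi}{8 a^{3}}$.

Setting $a = \frac{1}{6}$:
$$I = - 27 \pi.$$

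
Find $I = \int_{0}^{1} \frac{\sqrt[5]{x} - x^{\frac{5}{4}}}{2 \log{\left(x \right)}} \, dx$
$\log{\left(\frac{2 \sqrt{30}}{15} \right)}$

Introduce a parameter $a$ in the exponent: let $I(a) = \int_{0}^{1} \frac{- x^{\frac{5}{4}} + x^{a}}{2 \log{\left(x \right)}} \, dx$.

Since $\dfrac{\partial}{\partial a}\,x^{a} = x^{a} \ln x$, the $\ln x$ in the denominator cancels and
$$\frac{dI}{da} = \int_{0}^{1} \frac{1}{2} x^{a} \, dx = \frac{1}{2} \left[\frac{x^{a+1}}{a+1}\right]_0^1 = \frac{1}{2 \left(a + 1\right)}.$$

Integrating with respect to $a$ gives $I(a) = \log{\left(\frac{2 \sqrt{a + 1}}{3} \right)} + C$.

At $a = \frac{5}{4}$ the integrand is identically $0$, so $I(\frac{5}{4}) = 0$. The closed form gives $0$, hence $C = 0$.

Setting $a = \frac{1}{5}$:
$$I = \log{\left(\frac{2 \sqrt{30}}{15} \right)}.$$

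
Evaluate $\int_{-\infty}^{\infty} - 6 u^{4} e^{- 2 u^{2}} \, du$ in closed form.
$- \frac{9 \sqrt{2} \sqrt{\pi}}{16}$

Consider the simpler parametrised integral
$$J(a) = \int_{-\infty}^{\infty} - 6 e^{- a u^{2}} \, du = - \frac{6 \sqrt{\pi}}{\sqrt{a}}.$$

Differentiating under the integral sign brings down a factor of $(-u^2)$:
$$\frac{dJ}{da} = \int_{-\infty}^{\infty} 6 u^{2} e^{- a u^{2}} \, du = \frac{3 \sqrt{\pi}}{a^{\frac{3}{2}}}.$$

Repeating twice in total — each differentiation brings down another $(-u^2)$ — gives
$$\frac{d^{2}J}{da^{2}} = \int_{-\infty}^{\infty} - 6 u^{4} e^{- a u^{2}} \, du = - \frac{9 \sqrt{\pi}}{2 a^{\frac{5}{2}}},$$
and the integrand here is exactly the target integrand, so $I = - \frac{9 \sqrt{\pi}}{2 a^{\frac{5}{2}}}$.

Setting $a = 2$:
$$I = - \frac{9 \sqrt{2} \sqrt{\pi}}{16}.$$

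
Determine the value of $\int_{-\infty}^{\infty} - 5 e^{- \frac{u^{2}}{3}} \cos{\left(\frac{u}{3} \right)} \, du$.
$- \frac{5 \sqrt{3} \sqrt{\pi}}{e^{\frac{1}{12}}}$

Treat the cosine frequency as a parameter and define $I(b) = \int_{-\infty}^{\infty} - 5 e^{- \frac{u^{2}}{3}} \cos{\left(b u \right)} \, du$.

Differentiating under the integral sign,
$$I'(b) = \int_{-\infty}^{\infty} 5 u e^{- \frac{u^{2}}{3}} \sin{\left(b u \right)} \, du.$$

Integrate $\int_{-\infty}^{\infty} u \sin(b u)\, e^{- \frac{u^{2}}{3}}\, du$ by parts with $w = \sin(b u)$ and $dv = u\, e^{- \frac{u^{2}}{3}}\, du$, giving $v = - \frac{3 e^{- \frac{u^{2}}{3}}}{2}$. The boundary term vanishes and
$$\int_{-\infty}^{\infty} u \sin(b u)\, e^{- \frac{u^{2}}{3}}\, du = \frac{3 b}{2} \int_{-\infty}^{\infty} \cos(b u)\, e^{- \frac{u^{2}}{3}}\, du,$$
so $I'(b) = - \frac{3 b}{2}\, I(b)$.

This is a separable first-order ODE; solving with the initial condition $I(0) = \int_{-\infty}^{\infty} - 5 e^{- \frac{u^{2}}{3}}\,du = - 5 \sqrt{3} \sqrt{\pi}$ gives
$$I(b) = - 5 \sqrt{3} \sqrt{\pi} e^{- \frac{3 b^{2}}{4}}.$$

Setting $b = \frac{1}{3}$:
$$I = - \frac{5 \sqrt{3} \sqrt{\pi}}{e^{\frac{1}{12}}}.$$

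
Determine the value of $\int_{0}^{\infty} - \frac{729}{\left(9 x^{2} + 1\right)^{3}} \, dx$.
$- \frac{729 \pi}{16}$

Begin with the known result
$$J(a) = \int_{0}^{\infty} - \frac{1}{a^{2} + x^{2}} \, dx = - \frac{\pi}{2 a}.$$

Differentiating under the integral sign with respect to $a$,
$$\frac{dJ}{da} = \int_{0}^{\infty} \frac{2 a}{\left(a^{2} + x^{2}\right)^{2}} \, dx = \frac{\pi}{2 a^{2}},$$
so $\int_{0}^{\infty} - \frac{1}{\left(a^{2} + x^{2}\right)^{2}} \, dx = - \frac{\pi}{4 a^{3}}$.

Repeating — each differentiation of $1/(x^2+a^2)^j$ produces $-2ja/(x^2+a^2)^{j+1}$ — and dividing through by $-2ja$ at each step yields, after $2$ differentiations in total,
$$\int_{0}^{\infty} - \frac{1}{\left(a^{2} + x^{2}\right)^{3}} \, dx = - \frac{3 \pi}{16 a^{5}}.$$

Setting $a = \frac{1}{3}$:
$$I = - \frac{729 \pi}{16}.$$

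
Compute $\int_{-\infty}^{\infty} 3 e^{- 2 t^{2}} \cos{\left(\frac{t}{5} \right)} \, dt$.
$\frac{3 \sqrt{2} \sqrt{\pi}}{2 e^{\frac{1}{200}}}$

Let $b$ denote the cosine frequency and define $I(b) = \int_{-\infty}^{\infty} 3 e^{- 2 t^{2}} \cos{\left(b t \right)} \, dt$.

Differentiating under the integral sign,
$$I'(b) = \int_{-\infty}^{\infty} - 3 t e^{- 2 t^{2}} \sin{\left(b t \right)} \, dt.$$

Integrate $\int_{-\infty}^{\infty} t \sin(b t)\, e^{- 2 t^{2}}\, dt$ by parts with $u = \sin(b t)$ and $dv = t\, e^{- 2 t^{2}}\, dt$, giving $v = - \frac{e^{- 2 t^{2}}}{4}$. The boundary term vanishes and
$$\int_{-\infty}^{\infty} t \sin(b t)\, e^{- 2 t^{2}}\, dt = \frac{b}{4} \int_{-\infty}^{\infty} \cos(b t)\, e^{- 2 t^{2}}\, dt,$$
so $I'(b) = - \frac{b}{4}\, I(b)$.

This is a separable first-order ODE; solving with the initial condition $I(0) = \int_{-\infty}^{\infty} 3 e^{- 2 t^{2}}\,dt = \frac{3 \sqrt{2} \sqrt{\pi}}{2}$ gives
$$I(b) = \frac{3 \sqrt{2} \sqrt{\pi} e^{- \frac{b^{2}}{8}}}{2}.$$

Setting $b = \frac{1}{5}$:
$$I = \frac{3 \sqrt{2} \sqrt{\pi}}{2 e^{\frac{1}{200}}}.$$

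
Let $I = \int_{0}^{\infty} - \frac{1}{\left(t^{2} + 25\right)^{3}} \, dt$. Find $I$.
$- \frac{3 \pi}{50000}$

Start from the standard arctangent integral
$$J(a) = \int_{0}^{\infty} - \frac{1}{a^{2} + t^{2}} \, dt = - \frac{\pi}{2 a}.$$

Differentiating under the integral sign with respect to $a$,
$$\frac{dJ}{da} = \int_{0}^{\infty} \frac{2 a}{\left(a^{2} + t^{2}\right)^{2}} \, dt = \frac{\pi}{2 a^{2}},$$
so $\int_{0}^{\infty} - \frac{1}{\left(a^{2} + t^{2}\right)^{2}} \, dt = - \frac{\pi}{4 a^{3}}$.

Repeating — each differentiation of $1/(t^2+a^2)^j$ produces $-2ja/(t^2+a^2)^{j+1}$ — and dividing through by $-2ja$ at each step yields, after $2$ differentiations in total,
$$\int_{0}^{\infty} - \frac{1}{\left(a^{2} + t^{2}\right)^{3}} \, dt = - \frac{3 \pi}{16 a^{5}}.$$

Setting $a = 5$:
$$I = - \frac{3 \pi}{50000}.$$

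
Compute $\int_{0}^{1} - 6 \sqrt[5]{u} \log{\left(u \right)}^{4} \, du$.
$- \frac{3125}{54}$

Consider the simpler parametrised integral
$$J(a) = \int_{0}^{1} - 6 u^{a} \, du = - \frac{6}{a + 1}.$$

Differentiating under the integral sign brings down a factor of $\ln u$:
$$\frac{dJ}{da} = \int_{0}^{1} - 6 u^{a} \log{\left(u \right)} \, du = \frac{6}{\left(a + 1\right)^{2}}.$$

Repeating $4$ times in total — each differentiation brings down another $\ln u$ — gives
$$\frac{d^{4}J}{da^{4}} = \int_{0}^{1} - 6 u^{a} \log{\left(u \right)}^{4} \, du = - \frac{144}{\left(a + 1\right)^{5}},$$
and the integrand here is exactly the target integrand, so $I = - \frac{144}{\left(a + 1\right)^{5}}$.

Setting $a = \frac{1}{5}$:
$$I = - \frac{3125}{54}.$$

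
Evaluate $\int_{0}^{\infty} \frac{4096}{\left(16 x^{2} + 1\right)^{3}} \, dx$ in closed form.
$192 \pi$

Begin with the known result
$$J(a) = \int_{0}^{\infty} \frac{1}{a^{2} + x^{2}} \, dx = \frac{\pi}{2 a}.$$

Differentiating under the integral sign with respect to $a$,
$$\frac{dJ}{da} = \int_{0}^{\infty} - \frac{2 a}{\left(a^{2} + x^{2}\right)^{2}} \, dx = - \frac{\pi}{2 a^{2}},$$
so $\int_{0}^{\infty} \frac{1}{\left(a^{2} + x^{2}\right)^{2}} \, dx = \frac{\pi}{4 a^{3}}$.

Repeating — each differentiation of $1/(x^2+a^2)^j$ produces $-2ja/(x^2+a^2)^{j+1}$ — and dividing through by $-2ja$ at each step yields, after $2$ differentiations in total,
$$\int_{0}^{\infty} \frac{1}{\left(a^{2} + x^{2}\right)^{3}} \, dx = \frac{3 \pi}{16 a^{5}}.$$

Setting $a = \frac{1}{4}$:
$$I = 192 \pi.$$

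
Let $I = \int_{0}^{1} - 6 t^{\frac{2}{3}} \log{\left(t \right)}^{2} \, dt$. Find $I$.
$- \frac{324}{125}$

Begin with the known integral
$$J(a) = \int_{0}^{1} - 6 t^{a} \, dt = - \frac{6}{a + 1}.$$

Differentiating under the integral sign brings down a factor of $\ln t$:
$$\frac{dJ}{da} = \int_{0}^{1} - 6 t^{a} \log{\left(t \right)} \, dt = \frac{6}{\left(a + 1\right)^{2}}.$$

Repeating twice in total — each differentiation brings down another $\ln t$ — gives
$$\frac{d^{2}J}{da^{2}} = \int_{0}^{1} - 6 t^{a} \log{\left(t \right)}^{2} \, dt = - \frac{12}{\left(a + 1\right)^{3}},$$
and the integrand here is exactly the target integrand, so $I = - \frac{12}{\left(a + 1\right)^{3}}$.

Setting $a = \frac{2}{3}$:
$$I = - \frac{324}{125}.$$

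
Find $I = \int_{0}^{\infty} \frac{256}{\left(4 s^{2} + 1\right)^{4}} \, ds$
$20 \pi$

Recall the elementary integral
$$J(a) = \int_{0}^{\infty} \frac{1}{a^{2} + s^{2}} \, ds = \frac{\pi}{2 a}.$$

Differentiating under the integral sign with respect to $a$,
$$\frac{dJ}{da} = \int_{0}^{\infty} - \frac{2 a}{\left(a^{2} + s^{2}\right)^{2}} \, ds = - \frac{\pi}{2 a^{2}},$$
so $\int_{0}^{\infty} \frac{1}{\left(a^{2} + s^{2}\right)^{2}} \, ds = \frac{\pi}{4 a^{3}}$.

Repeating — each differentiation of $1/(s^2+a^2)^j$ produces $-2ja/(s^2+a^2)^{j+1}$ — and dividing through by $-2ja$ at each step yields, after $3$ differentiations in total,
$$\int_{0}^{\infty} \frac{1}{\left(a^{2} + s^{2}\right)^{4}} \, ds = \frac{5 \pi}{32 a^{7}}.$$

Setting $a = \frac{1}{2}$:
$$I = 20 \pi.$$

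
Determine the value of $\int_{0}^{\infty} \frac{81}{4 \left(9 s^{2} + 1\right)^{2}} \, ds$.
$\frac{27 \pi}{16}$

Start from the standard arctangent integral
$$J(a) = \int_{0}^{\infty} \frac{1}{4 \left(a^{2} + s^{2}\right)} \, ds = \frac{\pi}{8 a}.$$

Differentiating under the integral sign with respect to $a$,
$$\frac{dJ}{da} = \int_{0}^{\infty} - \frac{a}{2 \left(a^{2} + s^{2}\right)^{2}} \, ds = - \frac{\pi}{8 a^{2}},$$
so $\int_{0}^{\infty} \frac{1}{4 \left(a^{2} + s^{2}\right)^{2}} \, ds = \frac{\pi}{16 a^{3}}$.

Setting $a = \frac{1}{3}$:
$$I = \frac{27 \pi}{16}.$$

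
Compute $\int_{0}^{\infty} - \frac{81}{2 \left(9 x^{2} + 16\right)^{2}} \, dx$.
$- \frac{27 \pi}{512}$

Start from the standard arctangent integral
$$J(a) = \int_{0}^{\infty} - \frac{1}{2 \left(a^{2} + x^{2}\right)} \, dx = - \frac{\pi}{4 a}.$$

Differentiating under the integral sign with respect to $a$,
$$\frac{dJ}{da} = \int_{0}^{\infty} \frac{a}{\left(a^{2} + x^{2}\right)^{2}} \, dx = \frac{\pi}{4 a^{2}},$$
so $\int_{0}^{\infty} - \frac{1}{2 \left(a^{2} + x^{2}\right)^{2}} \, dx = - \frac{\pi}{8 a^{3}}$.

Setting $a = \frac{4}{3}$:
$$I = - \frac{27 \pi}{512}.$$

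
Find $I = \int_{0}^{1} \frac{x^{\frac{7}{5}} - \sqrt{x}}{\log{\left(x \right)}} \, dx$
$- \log{\left(\frac{5}{8} \right)}$

Consider the one-parameter family: let $I(a) = \int_{0}^{1} \frac{x^{\frac{7}{5}} - x^{a}}{\log{\left(x \right)}} \, dx$.

Since $\dfrac{\partial}{\partial a}\,x^{a} = x^{a} \ln x$, the $\ln x$ in the denominator cancels and
$$\frac{dI}{da} = \int_{0}^{1} -1 x^{a} \, dx = -1 \left[\frac{x^{a+1}}{a+1}\right]_0^1 = - \frac{1}{a + 1}.$$

Integrating with respect to $a$ gives $I(a) = - \log{\left(\frac{5 a}{12} + \frac{5}{12} \right)} + C$.

At $a = \frac{7}{5}$ the integrand is identically $0$, so $I(\frac{7}{5}) = 0$. The closed form gives $0$, hence $C = 0$.

Setting $a = \frac{1}{2}$:
$$I = - \log{\left(\frac{5}{8} \right)}.$$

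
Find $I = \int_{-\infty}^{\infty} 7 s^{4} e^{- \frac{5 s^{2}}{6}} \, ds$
$\frac{189 \sqrt{30} \sqrt{\pi}}{125}$

Consider the simpler parametrised integral
$$J(a) = \int_{-\infty}^{\infty} 7 e^{- a s^{2}} \, ds = \frac{7 \sqrt{\pi}}{\sqrt{a}}.$$

Differentiating under the integral sign brings down a factor of $(-s^2)$:
$$\frac{dJ}{da} = \int_{-\infty}^{\infty} - 7 s^{2} e^{- a s^{2}} \, ds = - \frac{7 \sqrt{\pi}}{2 a^{\frac{3}{2}}}.$$

Repeating twice in total — each differentiation brings down another $(-s^2)$ — gives
$$\frac{d^{2}J}{da^{2}} = \int_{-\infty}^{\infty} 7 s^{4} e^{- a s^{2}} \, ds = \frac{21 \sqrt{\pi}}{4 a^{\frac{5}{2}}},$$
and the integrand here is exactly the target integrand, so $I = \frac{21 \sqrt{\pi}}{4 a^{\frac{5}{2}}}$.

Setting $a = \frac{5}{6}$:
$$I = \frac{189 \sqrt{30} \sqrt{\pi}}{125}.$$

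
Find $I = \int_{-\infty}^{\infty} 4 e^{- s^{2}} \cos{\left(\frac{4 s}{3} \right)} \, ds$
$\frac{4 \sqrt{\pi}}{e^{\frac{4}{9}}}$

Let $b$ denote the cosine frequency and define $I(b) = \int_{-\infty}^{\infty} 4 e^{- s^{2}} \cos{\left(b s \right)} \, ds$.

Differentiating under the integral sign,
$$I'(b) = \int_{-\infty}^{\infty} - 4 s e^{- s^{2}} \sin{\left(b s \right)} \, ds.$$

Integrate $\int_{-\infty}^{\infty} s \sin(b s)\, e^{- s^{2}}\, ds$ by parts with $u = \sin(b s)$ and $dv = s\, e^{- s^{2}}\, ds$, giving $v = - \frac{e^{- s^{2}}}{2}$. The boundary term vanishes and
$$\int_{-\infty}^{\infty} s \sin(b s)\, e^{- s^{2}}\, ds = \frac{b}{2} \int_{-\infty}^{\infty} \cos(b s)\, e^{- s^{2}}\, ds,$$
so $I'(b) = - \frac{b}{2}\, I(b)$.

This is a separable first-order ODE; solving with the initial condition $I(0) = \int_{-\infty}^{\infty} 4 e^{- s^{2}}\,ds = 4 \sqrt{\pi}$ gives
$$I(b) = 4 \sqrt{\pi} e^{- \frac{b^{2}}{4}}.$$

Setting $b = \frac{4}{3}$:
$$I = \frac{4 \sqrt{\pi}}{e^{\frac{4}{9}}}.$$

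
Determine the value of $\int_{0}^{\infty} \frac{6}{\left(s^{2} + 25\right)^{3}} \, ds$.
$\frac{9 \pi}{25000}$

Recall the elementary integral
$$J(a) = \int_{0}^{\infty} \frac{6}{a^{2} + s^{2}} \, ds = \frac{3 \pi}{a}.$$

Differentiating under the integral sign with respect to $a$,
$$\frac{dJ}{da} = \int_{0}^{\infty} - \frac{12 a}{\left(a^{2} + s^{2}\right)^{2}} \, ds = - \frac{3 \pi}{a^{2}},$$
so $\int_{0}^{\infty} \frac{6}{\left(a^{2} + s^{2}\right)^{2}} \, ds = \frac{3 \pi}{2 a^{3}}$.

Repeating — each differentiation of $1/(s^2+a^2)^j$ produces $-2ja/(s^2+a^2)^{j+1}$ — and dividing through by $-2ja$ at each step yields, after $2$ differentiations in total,
$$\int_{0}^{\infty} \frac{6}{\left(a^{2} + s^{2}\right)^{3}} \, ds = \frac{9 \pi}{8 a^{5}}.$$

Setting $a = 5$:
$$I = \frac{9 \pi}{25000}.$$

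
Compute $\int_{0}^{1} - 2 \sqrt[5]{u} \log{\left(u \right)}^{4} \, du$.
$- \frac{3125}{162}$

Consider the simpler parametrised integral
$$J(a) = \int_{0}^{1} - 2 u^{a} \, du = - \frac{2}{a + 1}.$$

Differentiating under the integral sign brings down a factor of $\ln u$:
$$\frac{dJ}{da} = \int_{0}^{1} - 2 u^{a} \log{\left(u \right)} \, du = \frac{2}{\left(a + 1\right)^{2}}.$$

Repeating $4$ times in total — each differentiation brings down another $\ln u$ — gives
$$\frac{d^{4}J}{da^{4}} = \int_{0}^{1} - 2 u^{a} \log{\left(u \right)}^{4} \, du = - \frac{48}{\left(a + 1\right)^{5}},$$
and the integrand here is exactly the target integrand, so $I = - \frac{48}{\left(a + 1\right)^{5}}$.

Setting $a = \frac{1}{5}$:
$$I = - \frac{3125}{162}.$$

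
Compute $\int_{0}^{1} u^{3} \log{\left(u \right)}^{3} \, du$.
$- \frac{3}{128}$

Consider the simpler parametrised integral
$$J(a) = \int_{0}^{1} u^{a} \, du = \frac{1}{a + 1}.$$

Differentiating under the integral sign brings down a factor of $\ln u$:
$$\frac{dJ}{da} = \int_{0}^{1} u^{a} \log{\left(u \right)} \, du = - \frac{1}{\left(a + 1\right)^{2}}.$$

Repeating $3$ times in total — each differentiation brings down another $\ln u$ — gives
$$\frac{d^{3}J}{da^{3}} = \int_{0}^{1} u^{a} \log{\left(u \right)}^{3} \, du = - \frac{6}{\left(a + 1\right)^{4}},$$
and the integrand here is exactly the target integrand, so $I = - \frac{6}{\left(a + 1\right)^{4}}$.

Setting $a = 3$:
$$I = - \frac{3}{128}.$$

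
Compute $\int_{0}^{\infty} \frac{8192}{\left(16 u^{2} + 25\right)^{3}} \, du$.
$\frac{384 \pi}{3125}$

Begin with the known result
$$J(a) = \int_{0}^{\infty} \frac{2}{a^{2} + u^{2}} \, du = \frac{\pi}{a}.$$

Differentiating under the integral sign with respect to $a$,
$$\frac{dJ}{da} = \int_{0}^{\infty} - \frac{4 a}{\left(a^{2} + u^{2}\right)^{2}} \, du = - \frac{\pi}{a^{2}},$$
so $\int_{0}^{\infty} \frac{2}{\left(a^{2} + u^{2}\right)^{2}} \, du = \frac{\pi}{2 a^{3}}$.

Repeating — each differentiation of $1/(u^2+a^2)^j$ produces $-2ja/(u^2+a^2)^{j+1}$ — and dividing through by $-2ja$ at each step yields, after $2$ differentiations in total,
$$\int_{0}^{\infty} \frac{2}{\left(a^{2} + u^{2}\right)^{3}} \, du = \frac{3 \pi}{8 a^{5}}.$$

Setting $a = \frac{5}{4}$:
$$I = \frac{384 \pi}{3125}.$$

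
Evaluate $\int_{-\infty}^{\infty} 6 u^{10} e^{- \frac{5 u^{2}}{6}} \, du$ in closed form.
$\frac{275562 \sqrt{30} \sqrt{\pi}}{3125}$

Consider the simpler parametrised integral
$$J(a) = \int_{-\infty}^{\infty} 6 e^{- a u^{2}} \, du = \frac{6 \sqrt{\pi}}{\sqrt{a}}.$$

Differentiating under the integral sign brings down a factor of $(-u^2)$:
$$\frac{dJ}{da} = \int_{-\infty}^{\infty} - 6 u^{2} e^{- a u^{2}} \, du = - \frac{3 \sqrt{\pi}}{a^{\frac{3}{2}}}.$$

Repeating $5$ times in total — each differentiation brings down another $(-u^2)$ — gives
$$\frac{d^{5}J}{da^{5}} = \int_{-\infty}^{\infty} - 6 u^{10} e^{- a u^{2}} \, du = - \frac{2835 \sqrt{\pi}}{16 a^{\frac{11}{2}}},$$
and the integrand here is $(-1)^{5}$ times the target integrand, so $I = (-1)^{5}\,\frac{d^{5}J}{da^{5}} = \frac{2835 \sqrt{\pi}}{16 a^{\frac{11}{2}}}$.

Setting $a = \frac{5}{6}$:
$$I = \frac{275562 \sqrt{30} \sqrt{\pi}}{3125}.$$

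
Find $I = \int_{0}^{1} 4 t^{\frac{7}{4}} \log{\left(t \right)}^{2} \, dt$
$\frac{512}{1331}$

Begin with the known integral
$$J(a) = \int_{0}^{1} 4 t^{a} \, dt = \frac{4}{a + 1}.$$

Differentiating under the integral sign brings down a factor of $\ln t$:
$$\frac{dJ}{da} = \int_{0}^{1} 4 t^{a} \log{\left(t \right)} \, dt = - \frac{4}{\left(a + 1\right)^{2}}.$$

Repeating twice in total — each differentiation brings down another $\ln t$ — gives
$$\frac{d^{2}J}{da^{2}} = \int_{0}^{1} 4 t^{a} \log{\left(t \right)}^{2} \, dt = \frac{8}{\left(a + 1\right)^{3}},$$
and the integrand here is exactly the target integrand, so $I = \frac{8}{\left(a + 1\right)^{3}}$.

Setting $a = \frac{7}{4}$:
$$I = \frac{512}{1331}.$$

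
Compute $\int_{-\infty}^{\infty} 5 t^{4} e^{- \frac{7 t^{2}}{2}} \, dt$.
$\frac{15 \sqrt{14} \sqrt{\pi}}{343}$

Consider the simpler parametrised integral
$$J(a) = \int_{-\infty}^{\infty} 5 e^{- a t^{2}} \, dt = \frac{5 \sqrt{\pi}}{\sqrt{a}}.$$

Differentiating under the integral sign brings down a factor of $(-t^2)$:
$$\frac{dJ}{da} = \int_{-\infty}^{\infty} - 5 t^{2} e^{- a t^{2}} \, dt = - \frac{5 \sqrt{\pi}}{2 a^{\frac{3}{2}}}.$$

Repeating twice in total — each differentiation brings down another $(-t^2)$ — gives
$$\frac{d^{2}J}{da^{2}} = \int_{-\infty}^{\infty} 5 t^{4} e^{- a t^{2}} \, dt = \frac{15 \sqrt{\pi}}{4 a^{\frac{5}{2}}},$$
and the integrand here is exactly the target integrand, so $I = \frac{15 \sqrt{\pi}}{4 a^{\frac{5}{2}}}$.

Setting $a = \frac{7}{2}$:
$$I = \frac{15 \sqrt{14} \sqrt{\pi}}{343}.$$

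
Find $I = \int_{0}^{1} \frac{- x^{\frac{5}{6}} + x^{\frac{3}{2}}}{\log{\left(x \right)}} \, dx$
$\log{\left(\frac{15}{11} \right)}$

Consider the one-parameter family: let $I(a) = \int_{0}^{1} \frac{- x^{\frac{5}{6}} + x^{a}}{\log{\left(x \right)}} \, dx$.

Since $\dfrac{\partial}{\partial a}\,x^{a} = x^{a} \ln x$, the $\ln x$ in the denominator cancels and
$$\frac{dI}{da} = \int_{0}^{1} x^{a} \, dx = \left[\frac{x^{a+1}}{a+1}\right]_0^1 = \frac{1}{a + 1}.$$

Integrating with respect to $a$ gives $I(a) = \log{\left(\frac{6 a}{11} + \frac{6}{11} \right)} + C$.

At $a = \frac{5}{6}$ the integrand is identically $0$, so $I(\frac{5}{6}) = 0$. The closed form gives $0$, hence $C = 0$.

Setting $a = \frac{3}{2}$:
$$I = \log{\left(\frac{15}{11} \right)}.$$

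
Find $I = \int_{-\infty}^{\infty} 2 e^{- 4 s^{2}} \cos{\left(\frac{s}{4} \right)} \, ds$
$\frac{\sqrt{\pi}}{e^{\frac{1}{256}}}$

Let $b$ denote the cosine frequency and define $I(b) = \int_{-\infty}^{\infty} 2 e^{- 4 s^{2}} \cos{\left(b s \right)} \, ds$.

Differentiating under the integral sign,
$$I'(b) = \int_{-\infty}^{\infty} - 2 s e^{- 4 s^{2}} \sin{\left(b s \right)} \, ds.$$

Integrate $\int_{-\infty}^{\infty} s \sin(b s)\, e^{- 4 s^{2}}\, ds$ by parts with $u = \sin(b s)$ and $dv = s\, e^{- 4 s^{2}}\, ds$, giving $v = - \frac{e^{- 4 s^{2}}}{8}$. The boundary term vanishes and
$$\int_{-\infty}^{\infty} s \sin(b s)\, e^{- 4 s^{2}}\, ds = \frac{b}{8} \int_{-\infty}^{\infty} \cos(b s)\, e^{- 4 s^{2}}\, ds,$$
so $I'(b) = - \frac{b}{8}\, I(b)$.

This is a separable first-order ODE; solving with the initial condition $I(0) = \int_{-\infty}^{\infty} 2 e^{- 4 s^{2}}\,ds = \sqrt{\pi}$ gives
$$I(b) = \sqrt{\pi} e^{- \frac{b^{2}}{16}}.$$

Setting $b = \frac{1}{4}$:
$$I = \frac{\sqrt{\pi}}{e^{\frac{1}{256}}}.$$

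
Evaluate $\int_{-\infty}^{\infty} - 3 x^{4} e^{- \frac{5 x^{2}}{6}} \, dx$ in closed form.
$- \frac{81 \sqrt{30} \sqrt{\pi}}{125}$

Begin with the known integral
$$J(a) = \int_{-\infty}^{\infty} - 3 e^{- a x^{2}} \, dx = - \frac{3 \sqrt{\pi}}{\sqrt{a}}.$$

Differentiating under the integral sign brings down a factor of $(-x^2)$:
$$\frac{dJ}{da} = \int_{-\infty}^{\infty} 3 x^{2} e^{- a x^{2}} \, dx = \frac{3 \sqrt{\pi}}{2 a^{\frac{3}{2}}}.$$

Repeating twice in total — each differentiation brings down another $(-x^2)$ — gives
$$\frac{d^{2}J}{da^{2}} = \int_{-\infty}^{\infty} - 3 x^{4} e^{- a x^{2}} \, dx = - \frac{9 \sqrt{\pi}}{4 a^{\frac{5}{2}}},$$
and the integrand here is exactly the target integrand, so $I = - \frac{9 \sqrt{\pi}}{4 a^{\frac{5}{2}}}$.

Setting $a = \frac{5}{6}$:
$$I = - \frac{81 \sqrt{30} \sqrt{\pi}}{125}.$$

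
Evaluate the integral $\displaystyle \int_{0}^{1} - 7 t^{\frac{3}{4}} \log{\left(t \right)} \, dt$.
$\frac{16}{7}$

Begin with the known integral
$$J(a) = \int_{0}^{1} - 7 t^{a} \, dt = - \frac{7}{a + 1}.$$

Differentiating under the integral sign brings down a factor of $\ln t$:
$$\frac{dJ}{da} = \int_{0}^{1} - 7 t^{a} \log{\left(t \right)} \, dt = \frac{7}{\left(a + 1\right)^{2}}.$$

The integral on the left is $I$, so $I = \frac{7}{\left(a + 1\right)^{2}}$.

Setting $a = \frac{3}{4}$:
$$I = \frac{16}{7}.$$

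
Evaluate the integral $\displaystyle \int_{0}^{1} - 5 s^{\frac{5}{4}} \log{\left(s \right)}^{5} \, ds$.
$\frac{819200}{177147}$

Consider the simpler parametrised integral
$$J(a) = \int_{0}^{1} - 5 s^{a} \, ds = - \frac{5}{a + 1}.$$

Differentiating under the integral sign brings down a factor of $\ln s$:
$$\frac{dJ}{da} = \int_{0}^{1} - 5 s^{a} \log{\left(s \right)} \, ds = \frac{5}{\left(a + 1\right)^{2}}.$$

Repeating $5$ times in total — each differentiation brings down another $\ln s$ — gives
$$\frac{d^{5}J}{da^{5}} = \int_{0}^{1} - 5 s^{a} \log{\left(s \right)}^{5} \, ds = \frac{600}{\left(a + 1\right)^{6}},$$
and the integrand here is exactly the target integrand, so $I = \frac{600}{\left(a + 1\right)^{6}}$.

Setting $a = \frac{5}{4}$:
$$I = \frac{819200}{177147}.$$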